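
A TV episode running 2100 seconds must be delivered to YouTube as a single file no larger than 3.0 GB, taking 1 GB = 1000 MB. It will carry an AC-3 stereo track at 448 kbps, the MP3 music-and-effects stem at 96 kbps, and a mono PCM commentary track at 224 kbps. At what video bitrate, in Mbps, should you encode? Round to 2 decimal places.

10.66 Mbps

Budget: 3.0 GB = 24000.0 Mb.
Total bitrate budget: 24000.0 Mb / 2100 s = 11.429 Mbps.
Audio total: 448 + 96 + 224 = 768 kbps = 0.768 Mbps.
Video: 11.429 − 0.768 = 10.661 Mbps.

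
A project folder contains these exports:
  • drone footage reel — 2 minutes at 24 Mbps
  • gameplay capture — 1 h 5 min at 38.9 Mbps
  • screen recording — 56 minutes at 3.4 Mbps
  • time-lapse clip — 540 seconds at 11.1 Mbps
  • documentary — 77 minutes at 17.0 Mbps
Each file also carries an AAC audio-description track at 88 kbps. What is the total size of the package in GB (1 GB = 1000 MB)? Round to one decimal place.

31.5 GB

Audio: 88 kbps = 0.088 Mbps.
drone footage reel: 24.088 Mbps × 120 s = 2890.6 Mb
gameplay capture: 38.988 Mbps × 3900 s = 152053.2 Mb
screen recording: 3.488 Mbps × 3360 s = 11719.7 Mb
time-lapse clip: 11.188 Mbps × 540 s = 6041.5 Mb
documentary: 17.088 Mbps × 4620 s = 78946.6 Mb
Total: 251651.5 Mb = 31456.4 MB.
= 31.46 GB.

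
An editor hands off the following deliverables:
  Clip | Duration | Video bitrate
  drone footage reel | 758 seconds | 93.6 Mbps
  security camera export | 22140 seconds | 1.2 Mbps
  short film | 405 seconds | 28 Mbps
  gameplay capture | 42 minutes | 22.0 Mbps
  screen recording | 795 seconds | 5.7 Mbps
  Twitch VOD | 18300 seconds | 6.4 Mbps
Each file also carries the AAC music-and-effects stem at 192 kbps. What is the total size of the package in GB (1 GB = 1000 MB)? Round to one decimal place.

36.8 GB

Audio: 192 kbps = 0.192 Mbps.
drone footage reel: 93.792 Mbps × 758 s = 71094.3 Mb
security camera export: 1.392 Mbps × 22140 s = 30818.9 Mb
short film: 28.192 Mbps × 405 s = 11417.8 Mb
gameplay capture: 22.192 Mbps × 2520 s = 55923.8 Mb
screen recording: 5.892 Mbps × 795 s = 4684.1 Mb
Twitch VOD: 6.592 Mbps × 18300 s = 120633.6 Mb
Total: 294572.6 Mb = 36821.6 MB.
= 36.82 GB.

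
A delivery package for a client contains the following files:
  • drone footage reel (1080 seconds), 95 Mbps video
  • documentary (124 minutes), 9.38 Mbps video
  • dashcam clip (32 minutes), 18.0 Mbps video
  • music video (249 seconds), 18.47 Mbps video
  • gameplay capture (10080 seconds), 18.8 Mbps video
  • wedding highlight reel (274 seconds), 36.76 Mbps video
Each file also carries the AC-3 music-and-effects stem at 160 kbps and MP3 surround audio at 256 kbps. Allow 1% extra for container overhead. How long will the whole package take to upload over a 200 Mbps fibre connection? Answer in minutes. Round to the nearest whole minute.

Audio total: 160 + 256 = 416 kbps = 0.416 Mbps.
drone footage reel: 95.416 Mbps × 1080 s × 1.01 = 104079.8 Mb
documentary: 9.796 Mbps × 7440 s × 1.01 = 73611.1 Mb
dashcam clip: 18.416 Mbps × 1920 s × 1.01 = 35712.3 Mb
music video: 18.886 Mbps × 249 s × 1.01 = 4749.6 Mb
gameplay capture: 19.216 Mbps × 10080 s × 1.01 = 195634.3 Mb
wedding highlight reel: 37.176 Mbps × 274 s × 1.01 = 10288.1 Mb
Total: 424075.1 Mb = 53009.4 MB.
At 200 Mbps: 424075.1 / 200 = 2120 s ≈ 35.3 minutes.

35 minutes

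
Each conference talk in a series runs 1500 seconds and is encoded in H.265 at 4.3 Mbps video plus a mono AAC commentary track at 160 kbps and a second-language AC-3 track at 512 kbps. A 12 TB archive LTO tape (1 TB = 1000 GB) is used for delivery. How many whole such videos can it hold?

12872

Audio total: 160 + 512 = 672 kbps = 0.672 Mbps.
Total bitrate: 4.972 Mbps.
Per item: 4.972 Mbps × 1500 s = 7,458 Mb = 932.2 MB.
Capacity: 12 TB = 96,000,000 Mb; 12872.08 items → 12872 complete.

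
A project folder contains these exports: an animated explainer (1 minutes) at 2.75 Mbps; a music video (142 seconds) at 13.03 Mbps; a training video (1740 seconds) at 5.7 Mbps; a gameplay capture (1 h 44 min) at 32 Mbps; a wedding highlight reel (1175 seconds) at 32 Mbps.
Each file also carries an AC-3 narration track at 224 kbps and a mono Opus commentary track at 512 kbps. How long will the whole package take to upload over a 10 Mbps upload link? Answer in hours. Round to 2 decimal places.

Audio total: 224 + 512 = 736 kbps = 0.736 Mbps.
animated explainer: 3.486 Mbps × 60 s = 209.2 Mb
music video: 13.766 Mbps × 142 s = 1954.8 Mb
training video: 6.436 Mbps × 1740 s = 11198.6 Mb
gameplay capture: 32.736 Mbps × 6240 s = 204272.6 Mb
wedding highlight reel: 32.736 Mbps × 1175 s = 38464.8 Mb
Total: 256100.0 Mb = 32012.5 MB.
At 10 Mbps: 256100.0 / 10 = 25610 s ≈ 7.11 hours.

7.11 hours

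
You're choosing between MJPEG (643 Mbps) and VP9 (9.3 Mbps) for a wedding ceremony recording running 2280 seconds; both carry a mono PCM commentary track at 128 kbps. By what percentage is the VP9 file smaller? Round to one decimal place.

Audio: 128 kbps = 0.128 Mbps.
MJPEG: 643.128 Mbps × 2280 s = 1466331.8 Mb = 183.291 GB.
VP9: 9.428 Mbps × 2280 s = 21495.8 Mb = 2.687 GB.
Reduction: (1 − 2.687/183.291) × 100 = 98.53%.

98.5%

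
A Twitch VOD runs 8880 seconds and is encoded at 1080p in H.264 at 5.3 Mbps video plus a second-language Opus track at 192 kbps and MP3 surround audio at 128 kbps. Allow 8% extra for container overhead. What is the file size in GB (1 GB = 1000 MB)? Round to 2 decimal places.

Audio total: 192 + 128 = 320 kbps = 0.320 Mbps.
Total bitrate: 5.3 + 0.320 = 5.620 Mbps.
Stream data: 5.620 Mbps × 8880 s = 49905.6 Mb.
With 8% container overhead: ×1.08.
53,898 Mb ÷ 8 = 6,737 MB → 6.737 GB.

6.74 GB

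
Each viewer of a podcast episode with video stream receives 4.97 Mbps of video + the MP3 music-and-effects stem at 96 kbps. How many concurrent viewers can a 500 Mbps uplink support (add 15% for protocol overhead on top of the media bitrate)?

Audio: 96 kbps = 0.096 Mbps.
Per-viewer media rate: 5.066 Mbps.
On the wire with 15% overhead: 5.826 Mbps.
500 Mbps = 500.0 Mbps; 500.0 / 5.826 = 85.82 → 85 viewers.

85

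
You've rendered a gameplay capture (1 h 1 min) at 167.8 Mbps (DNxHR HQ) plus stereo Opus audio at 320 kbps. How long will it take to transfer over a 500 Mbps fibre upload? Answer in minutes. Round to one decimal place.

20.5 minutes

1 h 1 min = 61 min = 3660 s
Audio: 320 kbps = 0.320 Mbps.
Total bitrate: 168.120 Mbps.
File: 168.120 Mbps × 3660 s = 615319.2 Mb.
At 500 Mbps: 615319.2 / 500 = 1230.6 s ≈ 20.5 minutes.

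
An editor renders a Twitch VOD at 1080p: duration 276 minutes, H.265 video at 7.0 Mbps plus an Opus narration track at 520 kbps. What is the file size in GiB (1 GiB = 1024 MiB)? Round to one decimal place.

276 min = 16560 s
Audio: 520 kbps = 0.520 Mbps.
Total bitrate: 7.0 + 0.520 = 7.520 Mbps.
Stream data: 7.520 Mbps × 16560 s = 124531.2 Mb.
124,531 Mb = 15,566,400,000 bytes ÷ 1,073,741,824 = 14.50 GiB.

14.5 GiB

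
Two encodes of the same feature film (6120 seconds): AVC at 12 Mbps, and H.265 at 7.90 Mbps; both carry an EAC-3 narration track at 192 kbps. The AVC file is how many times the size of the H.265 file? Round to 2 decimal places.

Audio: 192 kbps = 0.192 Mbps.
AVC: 12.192 Mbps × 6120 s = 74615.0 Mb = 9.327 GB.
H.265: 8.092 Mbps × 6120 s = 49523.0 Mb = 6.190 GB.
Ratio: 9.327 / 6.190 = 1.507.

1.51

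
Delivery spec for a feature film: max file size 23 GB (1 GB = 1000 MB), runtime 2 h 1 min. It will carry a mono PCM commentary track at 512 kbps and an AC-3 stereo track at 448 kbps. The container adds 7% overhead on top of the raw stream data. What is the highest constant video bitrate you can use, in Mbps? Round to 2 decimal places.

22.73 Mbps

Budget: 23 GB = 184000.0 Mb.
Stream payload after overhead: 184000.0 / 1.07 = 171962.6 Mb.
2 h 1 min = 121 min = 7260 s
Total bitrate budget: 171962.6 Mb / 7260 s = 23.686 Mbps.
Audio total: 512 + 448 = 960 kbps = 0.960 Mbps.
Video: 23.686 − 0.960 = 22.726 Mbps.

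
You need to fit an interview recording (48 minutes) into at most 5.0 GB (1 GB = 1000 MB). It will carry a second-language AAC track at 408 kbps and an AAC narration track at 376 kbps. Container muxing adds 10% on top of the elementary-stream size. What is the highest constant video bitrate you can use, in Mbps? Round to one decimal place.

Budget: 5.0 GB = 40000.0 Mb.
Stream payload after overhead: 40000.0 / 1.10 = 36363.6 Mb.
48 min = 2880 s
Total bitrate budget: 36363.6 Mb / 2880 s = 12.626 Mbps.
Audio total: 408 + 376 = 784 kbps = 0.784 Mbps.
Video: 12.626 − 0.784 = 11.842 Mbps.

11.8 Mbps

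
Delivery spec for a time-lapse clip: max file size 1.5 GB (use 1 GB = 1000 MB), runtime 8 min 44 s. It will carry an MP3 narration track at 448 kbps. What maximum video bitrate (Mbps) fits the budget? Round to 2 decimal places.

Budget: 1.5 GB = 12000.0 Mb.
8 min 44 s = 524 s
Total bitrate budget: 12000.0 Mb / 524 s = 22.901 Mbps.
Audio: 448 kbps = 0.448 Mbps.
Video: 22.901 − 0.448 = 22.453 Mbps.

22.45 Mbps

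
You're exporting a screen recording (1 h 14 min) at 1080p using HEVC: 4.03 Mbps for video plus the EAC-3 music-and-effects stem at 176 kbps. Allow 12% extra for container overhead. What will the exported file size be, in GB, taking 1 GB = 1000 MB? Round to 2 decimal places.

2.61 GB

1 h 14 min = 74 min = 4440 s
Audio: 176 kbps = 0.176 Mbps.
Total bitrate: 4.03 + 0.176 = 4.206 Mbps.
Stream data: 4.206 Mbps × 4440 s = 18674.6 Mb.
With 12% container overhead: ×1.12.
20,916 Mb ÷ 8 = 2,614 MB → 2.614 GB.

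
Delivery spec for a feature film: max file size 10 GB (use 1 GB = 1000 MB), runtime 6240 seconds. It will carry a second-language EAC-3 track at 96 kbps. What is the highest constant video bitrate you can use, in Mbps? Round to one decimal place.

12.7 Mbps

Budget: 10 GB = 80000.0 Mb.
Total bitrate budget: 80000.0 Mb / 6240 s = 12.821 Mbps.
Audio: 96 kbps = 0.096 Mbps.
Video: 12.821 − 0.096 = 12.725 Mbps.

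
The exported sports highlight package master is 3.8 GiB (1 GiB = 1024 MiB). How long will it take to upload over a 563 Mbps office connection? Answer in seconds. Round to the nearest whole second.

File: 3.8 GiB = 32641.8 Mb.
At 563 Mbps: 32641.8 / 563 = 58.0 s ≈ 58 seconds.

58 seconds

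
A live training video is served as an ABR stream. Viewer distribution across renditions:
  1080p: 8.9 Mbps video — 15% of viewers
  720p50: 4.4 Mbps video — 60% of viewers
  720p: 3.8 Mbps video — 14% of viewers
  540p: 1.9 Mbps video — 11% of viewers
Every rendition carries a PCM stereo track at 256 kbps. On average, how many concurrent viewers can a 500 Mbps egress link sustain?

Audio: 256 kbps = 0.256 Mbps.
Average per-viewer bitrate: 0.15×9.156 + 0.60×4.656 + 0.14×4.056 + 0.11×2.156 = 4.972 Mbps.
500 Mbps = 500.0 Mbps; 500.0 / 4.972 = 100.56 → 100.

100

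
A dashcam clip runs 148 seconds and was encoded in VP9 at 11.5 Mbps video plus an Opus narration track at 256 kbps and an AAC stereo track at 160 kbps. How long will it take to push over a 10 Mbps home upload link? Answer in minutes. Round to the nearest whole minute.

3 minutes

Audio total: 256 + 160 = 416 kbps = 0.416 Mbps.
Total bitrate: 11.916 Mbps.
File: 11.916 Mbps × 148 s = 1763.6 Mb.
At 10 Mbps: 1763.6 / 10 = 176.4 s ≈ 2.94 minutes.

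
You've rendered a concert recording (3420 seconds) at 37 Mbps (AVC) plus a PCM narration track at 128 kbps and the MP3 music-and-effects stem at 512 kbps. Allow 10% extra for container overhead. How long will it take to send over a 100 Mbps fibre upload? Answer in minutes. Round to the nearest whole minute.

24 minutes

Audio total: 128 + 512 = 640 kbps = 0.640 Mbps.
Total bitrate: 37.640 Mbps.
File: 37.640 Mbps × 3420 s = 128728.8 Mb.
With 10% container overhead: ×1.10. → 141601.7 Mb.
At 100 Mbps: 141601.7 / 100 = 1416.0 s ≈ 23.6 minutes.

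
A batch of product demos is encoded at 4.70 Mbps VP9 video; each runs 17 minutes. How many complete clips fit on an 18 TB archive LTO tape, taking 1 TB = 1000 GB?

17 min = 1020 s
Per item: 4.700 Mbps × 1020 s = 4,794 Mb = 599.2 MB.
Capacity: 18 TB = 144,000,000 Mb; 30037.55 items → 30037 complete.

30037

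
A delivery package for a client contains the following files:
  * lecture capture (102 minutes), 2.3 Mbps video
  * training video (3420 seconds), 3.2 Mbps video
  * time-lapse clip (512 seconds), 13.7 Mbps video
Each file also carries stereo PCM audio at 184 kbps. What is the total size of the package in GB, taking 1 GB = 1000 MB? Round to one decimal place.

Audio: 184 kbps = 0.184 Mbps.
lecture capture: 2.484 Mbps × 6120 s = 15202.1 Mb
training video: 3.384 Mbps × 3420 s = 11573.3 Mb
time-lapse clip: 13.884 Mbps × 512 s = 7108.6 Mb
Total: 33884.0 Mb = 4235.5 MB.
= 4.235 GB.

4.2 GB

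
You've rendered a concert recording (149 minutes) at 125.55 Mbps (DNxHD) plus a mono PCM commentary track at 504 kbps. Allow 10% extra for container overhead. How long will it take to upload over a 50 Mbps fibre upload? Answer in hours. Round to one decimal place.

149 min = 8940 s
Audio: 504 kbps = 0.504 Mbps.
Total bitrate: 126.054 Mbps.
File: 126.054 Mbps × 8940 s = 1126922.8 Mb.
With 10% container overhead: ×1.10. → 1239615.0 Mb.
At 50 Mbps: 1239615.0 / 50 = 24792.3 s ≈ 6.89 hours.

6.9 hours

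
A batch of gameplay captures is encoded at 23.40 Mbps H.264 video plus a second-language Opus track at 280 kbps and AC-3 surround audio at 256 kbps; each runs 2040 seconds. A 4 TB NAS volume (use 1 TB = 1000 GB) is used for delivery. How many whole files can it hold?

Audio total: 280 + 256 = 536 kbps = 0.536 Mbps.
Total bitrate: 23.936 Mbps.
Per item: 23.936 Mbps × 2040 s = 48,829 Mb = 6,104 MB.
Capacity: 4 TB = 32,000,000 Mb; 655.34 items → 655 complete.

655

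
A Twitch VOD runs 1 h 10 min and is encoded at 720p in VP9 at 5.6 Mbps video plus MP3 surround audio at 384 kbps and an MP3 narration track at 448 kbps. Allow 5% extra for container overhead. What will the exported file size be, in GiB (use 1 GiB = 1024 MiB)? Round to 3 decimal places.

3.302 GiB

1 h 10 min = 70 min = 4200 s
Audio total: 384 + 448 = 832 kbps = 0.832 Mbps.
Total bitrate: 5.6 + 0.832 = 6.432 Mbps.
Stream data: 6.432 Mbps × 4200 s = 27014.4 Mb.
With 5% container overhead: ×1.05.
28,365 Mb = 3,545,640,000 bytes ÷ 1,073,741,824 = 3.302 GiB.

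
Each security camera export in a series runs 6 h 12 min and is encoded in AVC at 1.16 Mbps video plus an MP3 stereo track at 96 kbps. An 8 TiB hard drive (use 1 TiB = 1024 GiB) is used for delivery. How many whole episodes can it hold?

2510

6 h 12 min = 372 min = 22320 s
Audio: 96 kbps = 0.096 Mbps.
Total bitrate: 1.256 Mbps.
Per item: 1.256 Mbps × 22320 s = 28,034 Mb = 3,504 MB.
Capacity: 8 TiB = 70,368,744 Mb; 2510.13 items → 2510 complete.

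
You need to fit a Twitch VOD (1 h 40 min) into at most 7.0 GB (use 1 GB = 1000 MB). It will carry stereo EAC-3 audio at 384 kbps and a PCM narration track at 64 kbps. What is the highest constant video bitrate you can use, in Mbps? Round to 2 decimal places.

8.89 Mbps

Budget: 7.0 GB = 56000.0 Mb.
1 h 40 min = 100 min = 6000 s
Total bitrate budget: 56000.0 Mb / 6000 s = 9.333 Mbps.
Audio total: 384 + 64 = 448 kbps = 0.448 Mbps.
Video: 9.333 − 0.448 = 8.885 Mbps.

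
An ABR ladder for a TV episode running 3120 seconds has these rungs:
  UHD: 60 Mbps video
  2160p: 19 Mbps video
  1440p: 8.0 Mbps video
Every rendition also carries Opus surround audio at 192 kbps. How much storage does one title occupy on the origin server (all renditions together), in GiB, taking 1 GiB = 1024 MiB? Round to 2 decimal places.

Audio: 192 kbps = 0.192 Mbps.
Sum of rendition bitrates: (60+0.192) + (19+0.192) + (8.0+0.192) = 87.576 Mbps.
× 3120 s = 273,237 Mb = 34,155 MB = 31.81 GiB.

31.81 GiB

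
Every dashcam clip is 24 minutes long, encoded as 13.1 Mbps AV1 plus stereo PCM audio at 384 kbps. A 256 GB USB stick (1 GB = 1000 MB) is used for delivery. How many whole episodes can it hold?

105

24 min = 1440 s
Audio: 384 kbps = 0.384 Mbps.
Total bitrate: 13.484 Mbps.
Per item: 13.484 Mbps × 1440 s = 19,417 Mb = 2,427 MB.
Capacity: 256 GB = 2,048,000 Mb; 105.47 items → 105 complete.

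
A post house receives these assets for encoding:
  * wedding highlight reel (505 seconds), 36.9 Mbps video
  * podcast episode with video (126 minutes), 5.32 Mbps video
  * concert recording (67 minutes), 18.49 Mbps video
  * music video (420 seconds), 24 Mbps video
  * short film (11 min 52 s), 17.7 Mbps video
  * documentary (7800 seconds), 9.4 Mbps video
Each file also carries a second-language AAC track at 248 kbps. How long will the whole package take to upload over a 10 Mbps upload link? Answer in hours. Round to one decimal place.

6.5 hours

Audio: 248 kbps = 0.248 Mbps.
wedding highlight reel: 37.148 Mbps × 505 s = 18759.7 Mb
podcast episode with video: 5.568 Mbps × 7560 s = 42094.1 Mb
concert recording: 18.738 Mbps × 4020 s = 75326.8 Mb
music video: 24.248 Mbps × 420 s = 10184.2 Mb
short film: 17.948 Mbps × 712 s = 12779.0 Mb
documentary: 9.648 Mbps × 7800 s = 75254.4 Mb
Total: 234398.1 Mb = 29299.8 MB.
At 10 Mbps: 234398.1 / 10 = 23440 s ≈ 6.51 hours.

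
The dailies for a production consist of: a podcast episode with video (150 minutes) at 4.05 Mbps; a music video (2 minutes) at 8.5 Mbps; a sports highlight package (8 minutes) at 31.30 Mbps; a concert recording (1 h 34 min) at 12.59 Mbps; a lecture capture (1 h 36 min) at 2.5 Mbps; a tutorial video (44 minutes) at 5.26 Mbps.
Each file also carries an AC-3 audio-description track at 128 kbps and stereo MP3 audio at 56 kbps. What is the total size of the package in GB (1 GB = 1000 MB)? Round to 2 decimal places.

19.52 GB

Audio total: 128 + 56 = 184 kbps = 0.184 Mbps.
podcast episode with video: 4.234 Mbps × 9000 s = 38106.0 Mb
music video: 8.684 Mbps × 120 s = 1042.1 Mb
sports highlight package: 31.484 Mbps × 480 s = 15112.3 Mb
concert recording: 12.774 Mbps × 5640 s = 72045.4 Mb
lecture capture: 2.684 Mbps × 5760 s = 15459.8 Mb
tutorial video: 5.444 Mbps × 2640 s = 14372.2 Mb
Total: 156137.8 Mb = 19517.2 MB.
= 19.52 GB.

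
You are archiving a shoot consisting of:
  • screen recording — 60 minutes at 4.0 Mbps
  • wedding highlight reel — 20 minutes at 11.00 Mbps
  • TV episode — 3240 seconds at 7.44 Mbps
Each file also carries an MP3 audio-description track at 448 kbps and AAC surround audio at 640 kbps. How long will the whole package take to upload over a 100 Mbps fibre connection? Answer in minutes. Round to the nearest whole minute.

10 minutes

Audio total: 448 + 640 = 1088 kbps = 1.088 Mbps.
screen recording: 5.088 Mbps × 3600 s = 18316.8 Mb
wedding highlight reel: 12.088 Mbps × 1200 s = 14505.6 Mb
TV episode: 8.528 Mbps × 3240 s = 27630.7 Mb
Total: 60453.1 Mb = 7556.6 MB.
At 100 Mbps: 60453.1 / 100 = 605 s ≈ 10.1 minutes.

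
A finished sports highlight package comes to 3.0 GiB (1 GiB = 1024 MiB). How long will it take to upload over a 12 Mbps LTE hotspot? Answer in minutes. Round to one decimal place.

File: 3.0 GiB = 25769.8 Mb.
At 12 Mbps: 25769.8 / 12 = 2147.5 s ≈ 35.8 minutes.

35.8 minutes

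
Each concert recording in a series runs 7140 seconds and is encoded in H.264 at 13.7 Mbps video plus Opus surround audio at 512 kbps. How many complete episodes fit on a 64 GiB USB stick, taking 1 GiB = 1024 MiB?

5

Audio: 512 kbps = 0.512 Mbps.
Total bitrate: 14.212 Mbps.
Per item: 14.212 Mbps × 7140 s = 101,474 Mb = 12,684 MB.
Capacity: 64 GiB = 549,756 Mb; 5.42 items → 5 complete.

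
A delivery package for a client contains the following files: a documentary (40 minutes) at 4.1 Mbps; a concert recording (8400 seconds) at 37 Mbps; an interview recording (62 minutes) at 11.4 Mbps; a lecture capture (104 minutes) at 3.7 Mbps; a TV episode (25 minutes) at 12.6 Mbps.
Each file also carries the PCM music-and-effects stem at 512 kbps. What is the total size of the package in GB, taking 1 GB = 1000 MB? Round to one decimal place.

Audio: 512 kbps = 0.512 Mbps.
documentary: 4.612 Mbps × 2400 s = 11068.8 Mb
concert recording: 37.512 Mbps × 8400 s = 315100.8 Mb
interview recording: 11.912 Mbps × 3720 s = 44312.6 Mb
lecture capture: 4.212 Mbps × 6240 s = 26282.9 Mb
TV episode: 13.112 Mbps × 1500 s = 19668.0 Mb
Total: 416433.1 Mb = 52054.1 MB.
= 52.05 GB.

52.1 GB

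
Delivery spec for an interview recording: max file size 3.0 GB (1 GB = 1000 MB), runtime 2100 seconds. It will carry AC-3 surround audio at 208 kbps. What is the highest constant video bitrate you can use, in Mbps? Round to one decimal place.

11.2 Mbps

Budget: 3.0 GB = 24000.0 Mb.
Total bitrate budget: 24000.0 Mb / 2100 s = 11.429 Mbps.
Audio: 208 kbps = 0.208 Mbps.
Video: 11.429 − 0.208 = 11.221 Mbps.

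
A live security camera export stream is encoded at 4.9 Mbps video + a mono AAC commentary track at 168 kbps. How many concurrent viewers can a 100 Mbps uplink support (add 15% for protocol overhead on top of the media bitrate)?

Audio: 168 kbps = 0.168 Mbps.
Per-viewer media rate: 5.068 Mbps.
On the wire with 15% overhead: 5.828 Mbps.
100 Mbps = 100.0 Mbps; 100.0 / 5.828 = 17.16 → 17 viewers.

17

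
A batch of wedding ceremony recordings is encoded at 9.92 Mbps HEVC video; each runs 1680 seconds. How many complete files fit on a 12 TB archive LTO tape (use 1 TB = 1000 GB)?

5760

Per item: 9.920 Mbps × 1680 s = 16,666 Mb = 2,083 MB.
Capacity: 12 TB = 96,000,000 Mb; 5760.37 items → 5760 complete.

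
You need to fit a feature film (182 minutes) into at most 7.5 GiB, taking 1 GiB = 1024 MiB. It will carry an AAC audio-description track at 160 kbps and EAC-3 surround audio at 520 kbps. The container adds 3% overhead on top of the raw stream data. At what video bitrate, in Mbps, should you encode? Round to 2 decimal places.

Budget: 7.5 GiB = 64424.5 Mb.
Stream payload after overhead: 64424.5 / 1.03 = 62548.1 Mb.
182 min = 10920 s
Total bitrate budget: 62548.1 Mb / 10920 s = 5.728 Mbps.
Audio total: 160 + 520 = 680 kbps = 0.680 Mbps.
Video: 5.728 − 0.680 = 5.048 Mbps.

5.05 Mbps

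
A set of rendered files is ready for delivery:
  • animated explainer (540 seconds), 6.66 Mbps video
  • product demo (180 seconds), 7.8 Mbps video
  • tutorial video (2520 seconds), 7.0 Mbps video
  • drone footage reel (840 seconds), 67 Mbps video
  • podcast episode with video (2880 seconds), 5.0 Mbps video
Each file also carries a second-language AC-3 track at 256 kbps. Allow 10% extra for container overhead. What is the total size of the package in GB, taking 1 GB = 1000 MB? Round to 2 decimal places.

13.08 GB

Audio: 256 kbps = 0.256 Mbps.
animated explainer: 6.916 Mbps × 540 s × 1.10 = 4108.1 Mb
product demo: 8.056 Mbps × 180 s × 1.10 = 1595.1 Mb
tutorial video: 7.256 Mbps × 2520 s × 1.10 = 20113.6 Mb
drone footage reel: 67.256 Mbps × 840 s × 1.10 = 62144.5 Mb
podcast episode with video: 5.256 Mbps × 2880 s × 1.10 = 16651.0 Mb
Total: 104612.4 Mb = 13076.5 MB.
= 13.08 GB.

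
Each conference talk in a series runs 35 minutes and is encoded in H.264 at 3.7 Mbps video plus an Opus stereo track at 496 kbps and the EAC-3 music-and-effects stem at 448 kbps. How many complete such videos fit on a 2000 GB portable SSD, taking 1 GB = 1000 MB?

35 min = 2100 s
Audio total: 496 + 448 = 944 kbps = 0.944 Mbps.
Total bitrate: 4.644 Mbps.
Per item: 4.644 Mbps × 2100 s = 9,752 Mb = 1,219 MB.
Capacity: 2000 GB = 16,000,000 Mb; 1640.62 items → 1640 complete.

1640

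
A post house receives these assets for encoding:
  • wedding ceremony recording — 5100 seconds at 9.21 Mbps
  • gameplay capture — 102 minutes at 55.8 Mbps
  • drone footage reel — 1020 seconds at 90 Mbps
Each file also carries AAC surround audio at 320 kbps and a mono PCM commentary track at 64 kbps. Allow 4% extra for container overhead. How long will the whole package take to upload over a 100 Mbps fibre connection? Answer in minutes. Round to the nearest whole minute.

Audio total: 320 + 64 = 384 kbps = 0.384 Mbps.
wedding ceremony recording: 9.594 Mbps × 5100 s × 1.04 = 50886.6 Mb
gameplay capture: 56.184 Mbps × 6120 s × 1.04 = 357599.9 Mb
drone footage reel: 90.384 Mbps × 1020 s × 1.04 = 95879.3 Mb
Total: 504365.8 Mb = 63045.7 MB.
At 100 Mbps: 504365.8 / 100 = 5044 s ≈ 84.1 minutes.

84 minutes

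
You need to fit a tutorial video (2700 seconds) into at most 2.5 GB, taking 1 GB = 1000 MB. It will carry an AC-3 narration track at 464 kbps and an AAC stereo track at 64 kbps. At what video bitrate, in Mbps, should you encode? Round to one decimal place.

Budget: 2.5 GB = 20000.0 Mb.
Total bitrate budget: 20000.0 Mb / 2700 s = 7.407 Mbps.
Audio total: 464 + 64 = 528 kbps = 0.528 Mbps.
Video: 7.407 − 0.528 = 6.879 Mbps.

6.9 Mbps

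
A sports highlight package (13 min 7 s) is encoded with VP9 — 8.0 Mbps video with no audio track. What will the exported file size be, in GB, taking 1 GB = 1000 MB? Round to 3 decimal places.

0.787 GB

13 min 7 s = 787 s
Total bitrate: 8.0 Mbps.
Stream data: 8.000 Mbps × 787 s = 6296.0 Mb.
6,296 Mb ÷ 8 = 787.0 MB → 0.787 GB.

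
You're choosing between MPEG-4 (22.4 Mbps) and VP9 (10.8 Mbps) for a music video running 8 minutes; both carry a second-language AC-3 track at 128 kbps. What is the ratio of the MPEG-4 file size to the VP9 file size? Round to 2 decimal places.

2.06

8 min = 480 s
Audio: 128 kbps = 0.128 Mbps.
MPEG-4: 22.528 Mbps × 480 s = 10813.4 Mb = 1.352 GB.
VP9: 10.928 Mbps × 480 s = 5245.4 Mb = 0.656 GB.
Ratio: 1.352 / 0.656 = 2.061.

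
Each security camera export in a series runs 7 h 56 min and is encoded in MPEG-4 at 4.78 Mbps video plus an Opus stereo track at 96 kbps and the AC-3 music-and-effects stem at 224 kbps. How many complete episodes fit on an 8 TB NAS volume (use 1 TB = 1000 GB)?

7 h 56 min = 476 min = 28560 s
Audio total: 96 + 224 = 320 kbps = 0.320 Mbps.
Total bitrate: 5.100 Mbps.
Per item: 5.100 Mbps × 28560 s = 145,656 Mb = 18,207 MB.
Capacity: 8 TB = 64,000,000 Mb; 439.39 items → 439 complete.

439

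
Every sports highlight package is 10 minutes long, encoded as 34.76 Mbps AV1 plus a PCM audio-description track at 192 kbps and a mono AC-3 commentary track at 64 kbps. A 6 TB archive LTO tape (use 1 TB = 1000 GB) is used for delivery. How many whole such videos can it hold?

2284

10 min = 600 s
Audio total: 192 + 64 = 256 kbps = 0.256 Mbps.
Total bitrate: 35.016 Mbps.
Per item: 35.016 Mbps × 600 s = 21,010 Mb = 2,626 MB.
Capacity: 6 TB = 48,000,000 Mb; 2284.67 items → 2284 complete.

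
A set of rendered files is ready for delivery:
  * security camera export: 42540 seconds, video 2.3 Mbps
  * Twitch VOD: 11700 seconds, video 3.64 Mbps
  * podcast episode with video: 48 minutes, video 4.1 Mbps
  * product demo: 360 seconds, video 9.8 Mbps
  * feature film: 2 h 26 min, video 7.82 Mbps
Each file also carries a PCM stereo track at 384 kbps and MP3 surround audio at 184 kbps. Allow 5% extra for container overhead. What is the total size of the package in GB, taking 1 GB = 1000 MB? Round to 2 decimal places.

34.37 GB

Audio total: 384 + 184 = 568 kbps = 0.568 Mbps.
security camera export: 2.868 Mbps × 42540 s × 1.05 = 128105.0 Mb
Twitch VOD: 4.208 Mbps × 11700 s × 1.05 = 51695.3 Mb
podcast episode with video: 4.668 Mbps × 2880 s × 1.05 = 14116.0 Mb
product demo: 10.368 Mbps × 360 s × 1.05 = 3919.1 Mb
feature film: 8.388 Mbps × 8760 s × 1.05 = 77152.8 Mb
Total: 274988.2 Mb = 34373.5 MB.
= 34.37 GB.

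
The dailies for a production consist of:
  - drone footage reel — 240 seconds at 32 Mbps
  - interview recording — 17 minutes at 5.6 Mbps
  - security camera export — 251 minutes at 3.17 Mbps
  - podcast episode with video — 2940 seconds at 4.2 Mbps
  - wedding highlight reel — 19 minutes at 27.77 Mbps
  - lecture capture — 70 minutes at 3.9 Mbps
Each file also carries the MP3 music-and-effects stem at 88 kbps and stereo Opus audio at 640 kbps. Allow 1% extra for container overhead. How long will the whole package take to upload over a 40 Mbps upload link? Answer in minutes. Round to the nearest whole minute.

Audio total: 88 + 640 = 728 kbps = 0.728 Mbps.
drone footage reel: 32.728 Mbps × 240 s × 1.01 = 7933.3 Mb
interview recording: 6.328 Mbps × 1020 s × 1.01 = 6519.1 Mb
security camera export: 3.898 Mbps × 15060 s × 1.01 = 59290.9 Mb
podcast episode with video: 4.928 Mbps × 2940 s × 1.01 = 14633.2 Mb
wedding highlight reel: 28.498 Mbps × 1140 s × 1.01 = 32812.6 Mb
lecture capture: 4.628 Mbps × 4200 s × 1.01 = 19632.0 Mb
Total: 140821.1 Mb = 17602.6 MB.
At 40 Mbps: 140821.1 / 40 = 3521 s ≈ 58.7 minutes.

59 minutes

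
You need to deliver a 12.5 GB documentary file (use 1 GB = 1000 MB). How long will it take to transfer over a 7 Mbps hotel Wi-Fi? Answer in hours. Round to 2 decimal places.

File: 12.5 GB = 100000.0 Mb.
At 7 Mbps: 100000.0 / 7 = 14285.7 s ≈ 3.97 hours.

3.97 hours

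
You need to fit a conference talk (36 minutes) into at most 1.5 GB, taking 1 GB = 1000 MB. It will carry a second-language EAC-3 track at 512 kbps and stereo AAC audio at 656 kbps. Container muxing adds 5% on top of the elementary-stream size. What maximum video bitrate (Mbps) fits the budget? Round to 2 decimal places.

Budget: 1.5 GB = 12000.0 Mb.
Stream payload after overhead: 12000.0 / 1.05 = 11428.6 Mb.
36 min = 2160 s
Total bitrate budget: 11428.6 Mb / 2160 s = 5.291 Mbps.
Audio total: 512 + 656 = 1168 kbps = 1.168 Mbps.
Video: 5.291 − 1.168 = 4.123 Mbps.

4.12 Mbps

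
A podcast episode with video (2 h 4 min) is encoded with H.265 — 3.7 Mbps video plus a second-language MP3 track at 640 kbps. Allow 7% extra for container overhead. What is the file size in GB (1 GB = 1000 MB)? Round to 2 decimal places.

2 h 4 min = 124 min = 7440 s
Audio: 640 kbps = 0.640 Mbps.
Total bitrate: 3.7 + 0.640 = 4.340 Mbps.
Stream data: 4.340 Mbps × 7440 s = 32289.6 Mb.
With 7% container overhead: ×1.07.
34,550 Mb ÷ 8 = 4,319 MB → 4.319 GB.

4.32 GB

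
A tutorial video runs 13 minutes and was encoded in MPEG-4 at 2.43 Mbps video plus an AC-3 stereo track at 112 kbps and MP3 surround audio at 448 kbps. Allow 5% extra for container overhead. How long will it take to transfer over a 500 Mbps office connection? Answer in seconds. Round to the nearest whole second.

5 seconds

13 min = 780 s
Audio total: 112 + 448 = 560 kbps = 0.560 Mbps.
Total bitrate: 2.990 Mbps.
File: 2.990 Mbps × 780 s = 2332.2 Mb.
With 5% container overhead: ×1.05. → 2448.8 Mb.
At 500 Mbps: 2448.8 / 500 = 4.9 s ≈ 4.9 seconds.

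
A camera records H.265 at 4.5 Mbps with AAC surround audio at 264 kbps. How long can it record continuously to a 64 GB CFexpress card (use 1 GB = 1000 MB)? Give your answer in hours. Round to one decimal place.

Audio: 264 kbps = 0.264 Mbps.
Total bitrate: 4.5 + 0.264 = 4.764 Mbps.
Capacity: 64 GB = 512,000 Mb.
Recording time: 512,000 / 4.764 = 107,473 s ≈ 29.9 hours.

29.9 hours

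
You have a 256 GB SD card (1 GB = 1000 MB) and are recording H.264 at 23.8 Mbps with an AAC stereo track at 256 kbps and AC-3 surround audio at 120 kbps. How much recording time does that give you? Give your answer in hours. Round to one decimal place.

23.5 hours

Audio total: 256 + 120 = 376 kbps = 0.376 Mbps.
Total bitrate: 23.8 + 0.376 = 24.176 Mbps.
Capacity: 256 GB = 2,048,000 Mb.
Recording time: 2,048,000 / 24.176 = 84,712 s ≈ 23.5 hours.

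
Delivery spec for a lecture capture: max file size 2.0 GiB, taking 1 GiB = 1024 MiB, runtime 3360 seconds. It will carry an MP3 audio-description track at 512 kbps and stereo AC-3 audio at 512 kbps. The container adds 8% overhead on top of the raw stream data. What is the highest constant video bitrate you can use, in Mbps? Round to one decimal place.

Budget: 2.0 GiB = 17179.9 Mb.
Stream payload after overhead: 17179.9 / 1.08 = 15907.3 Mb.
Total bitrate budget: 15907.3 Mb / 3360 s = 4.734 Mbps.
Audio total: 512 + 512 = 1024 kbps = 1.024 Mbps.
Video: 4.734 − 1.024 = 3.710 Mbps.

3.7 Mbps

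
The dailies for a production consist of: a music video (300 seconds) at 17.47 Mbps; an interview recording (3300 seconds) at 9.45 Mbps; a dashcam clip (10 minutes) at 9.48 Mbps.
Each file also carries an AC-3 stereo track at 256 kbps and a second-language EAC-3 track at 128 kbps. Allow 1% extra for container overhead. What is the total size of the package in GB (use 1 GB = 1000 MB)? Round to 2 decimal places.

5.52 GB

Audio total: 256 + 128 = 384 kbps = 0.384 Mbps.
music video: 17.854 Mbps × 300 s × 1.01 = 5409.8 Mb
interview recording: 9.834 Mbps × 3300 s × 1.01 = 32776.7 Mb
dashcam clip: 9.864 Mbps × 600 s × 1.01 = 5977.6 Mb
Total: 44164.1 Mb = 5520.5 MB.
= 5.521 GB.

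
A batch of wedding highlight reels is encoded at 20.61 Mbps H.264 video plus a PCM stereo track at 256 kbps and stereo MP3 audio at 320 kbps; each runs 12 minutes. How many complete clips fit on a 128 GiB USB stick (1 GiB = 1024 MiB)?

12 min = 720 s
Audio total: 256 + 320 = 576 kbps = 0.576 Mbps.
Total bitrate: 21.186 Mbps.
Per item: 21.186 Mbps × 720 s = 15,254 Mb = 1,907 MB.
Capacity: 128 GiB = 1,099,512 Mb; 72.08 items → 72 complete.

72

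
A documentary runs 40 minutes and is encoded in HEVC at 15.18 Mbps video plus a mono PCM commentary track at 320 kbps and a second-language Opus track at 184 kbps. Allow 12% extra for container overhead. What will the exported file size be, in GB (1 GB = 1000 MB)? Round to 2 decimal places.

5.27 GB

40 min = 2400 s
Audio total: 320 + 184 = 504 kbps = 0.504 Mbps.
Total bitrate: 15.18 + 0.504 = 15.684 Mbps.
Stream data: 15.684 Mbps × 2400 s = 37641.6 Mb.
With 12% container overhead: ×1.12.
42,159 Mb ÷ 8 = 5,270 MB → 5.270 GB.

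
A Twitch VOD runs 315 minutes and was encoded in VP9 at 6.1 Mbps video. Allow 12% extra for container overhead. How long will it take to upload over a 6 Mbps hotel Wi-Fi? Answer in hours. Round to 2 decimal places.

315 min = 18900 s
File: 6.100 Mbps × 18900 s = 115290.0 Mb.
With 12% container overhead: ×1.12. → 129124.8 Mb.
At 6 Mbps: 129124.8 / 6 = 21520.8 s ≈ 5.98 hours.

5.98 hours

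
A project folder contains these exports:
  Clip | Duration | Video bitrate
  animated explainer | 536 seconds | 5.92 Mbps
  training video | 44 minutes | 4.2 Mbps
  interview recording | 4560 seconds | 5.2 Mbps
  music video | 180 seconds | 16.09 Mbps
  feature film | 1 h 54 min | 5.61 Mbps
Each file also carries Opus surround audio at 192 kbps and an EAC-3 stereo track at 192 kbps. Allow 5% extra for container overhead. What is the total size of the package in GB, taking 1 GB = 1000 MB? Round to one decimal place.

Audio total: 192 + 192 = 384 kbps = 0.384 Mbps.
animated explainer: 6.304 Mbps × 536 s × 1.05 = 3547.9 Mb
training video: 4.584 Mbps × 2640 s × 1.05 = 12706.8 Mb
interview recording: 5.584 Mbps × 4560 s × 1.05 = 26736.2 Mb
music video: 16.474 Mbps × 180 s × 1.05 = 3113.6 Mb
feature film: 5.994 Mbps × 6840 s × 1.05 = 43048.9 Mb
Total: 89153.4 Mb = 11144.2 MB.
= 11.14 GB.

11.1 GB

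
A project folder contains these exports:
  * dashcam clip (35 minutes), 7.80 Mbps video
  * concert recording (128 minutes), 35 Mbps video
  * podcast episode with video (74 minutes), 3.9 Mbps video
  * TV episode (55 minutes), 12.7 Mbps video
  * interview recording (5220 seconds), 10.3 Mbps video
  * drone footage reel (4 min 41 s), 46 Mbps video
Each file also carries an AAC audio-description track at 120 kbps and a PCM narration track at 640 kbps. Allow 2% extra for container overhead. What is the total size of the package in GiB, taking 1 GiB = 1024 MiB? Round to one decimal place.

Audio total: 120 + 640 = 760 kbps = 0.760 Mbps.
dashcam clip: 8.560 Mbps × 2100 s × 1.02 = 18335.5 Mb
concert recording: 35.760 Mbps × 7680 s × 1.02 = 280129.5 Mb
podcast episode with video: 4.660 Mbps × 4440 s × 1.02 = 21104.2 Mb
TV episode: 13.460 Mbps × 3300 s × 1.02 = 45306.4 Mb
interview recording: 11.060 Mbps × 5220 s × 1.02 = 58887.9 Mb
drone footage reel: 46.760 Mbps × 281 s × 1.02 = 13402.4 Mb
Total: 437165.8 Mb = 54645.7 MB.
= 50.89 GiB.

50.9 GiB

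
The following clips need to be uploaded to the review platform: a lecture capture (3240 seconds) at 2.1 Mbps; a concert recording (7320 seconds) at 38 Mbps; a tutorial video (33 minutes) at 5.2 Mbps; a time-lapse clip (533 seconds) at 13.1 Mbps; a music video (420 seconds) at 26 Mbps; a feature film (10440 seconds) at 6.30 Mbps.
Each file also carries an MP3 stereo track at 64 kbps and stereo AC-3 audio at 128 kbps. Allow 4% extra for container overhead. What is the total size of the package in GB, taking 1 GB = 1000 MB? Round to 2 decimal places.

Audio total: 64 + 128 = 192 kbps = 0.192 Mbps.
lecture capture: 2.292 Mbps × 3240 s × 1.04 = 7723.1 Mb
concert recording: 38.192 Mbps × 7320 s × 1.04 = 290748.1 Mb
tutorial video: 5.392 Mbps × 1980 s × 1.04 = 11103.2 Mb
time-lapse clip: 13.292 Mbps × 533 s × 1.04 = 7368.0 Mb
music video: 26.192 Mbps × 420 s × 1.04 = 11440.7 Mb
feature film: 6.492 Mbps × 10440 s × 1.04 = 70487.5 Mb
Total: 398870.6 Mb = 49858.8 MB.
= 49.86 GB.

49.86 GB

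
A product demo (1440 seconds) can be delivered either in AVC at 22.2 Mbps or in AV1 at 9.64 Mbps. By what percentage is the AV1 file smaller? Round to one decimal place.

AVC: 22.200 Mbps × 1440 s = 31968.0 Mb = 3.996 GB.
AV1: 9.640 Mbps × 1440 s = 13881.6 Mb = 1.735 GB.
Reduction: (1 − 1.735/3.996) × 100 = 56.58%.

56.6%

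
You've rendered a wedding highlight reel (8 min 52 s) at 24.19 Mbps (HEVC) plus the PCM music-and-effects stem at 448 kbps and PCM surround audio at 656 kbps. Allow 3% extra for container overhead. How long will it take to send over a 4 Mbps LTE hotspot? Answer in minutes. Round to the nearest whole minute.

58 minutes

8 min 52 s = 532 s
Audio total: 448 + 656 = 1104 kbps = 1.104 Mbps.
Total bitrate: 25.294 Mbps.
File: 25.294 Mbps × 532 s = 13456.4 Mb.
With 3% container overhead: ×1.03. → 13860.1 Mb.
At 4 Mbps: 13860.1 / 4 = 3465.0 s ≈ 57.8 minutes.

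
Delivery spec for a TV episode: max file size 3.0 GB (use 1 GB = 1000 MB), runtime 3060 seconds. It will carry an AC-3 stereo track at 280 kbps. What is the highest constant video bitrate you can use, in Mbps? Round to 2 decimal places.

7.56 Mbps

Budget: 3.0 GB = 24000.0 Mb.
Total bitrate budget: 24000.0 Mb / 3060 s = 7.843 Mbps.
Audio: 280 kbps = 0.280 Mbps.
Video: 7.843 − 0.280 = 7.563 Mbps.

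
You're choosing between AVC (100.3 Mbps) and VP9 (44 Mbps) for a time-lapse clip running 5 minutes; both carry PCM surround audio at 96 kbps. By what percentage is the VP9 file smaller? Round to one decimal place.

5 min = 300 s
Audio: 96 kbps = 0.096 Mbps.
AVC: 100.396 Mbps × 300 s = 30118.8 Mb = 3.765 GB.
VP9: 44.096 Mbps × 300 s = 13228.8 Mb = 1.654 GB.
Reduction: (1 − 1.654/3.765) × 100 = 56.08%.

56.1%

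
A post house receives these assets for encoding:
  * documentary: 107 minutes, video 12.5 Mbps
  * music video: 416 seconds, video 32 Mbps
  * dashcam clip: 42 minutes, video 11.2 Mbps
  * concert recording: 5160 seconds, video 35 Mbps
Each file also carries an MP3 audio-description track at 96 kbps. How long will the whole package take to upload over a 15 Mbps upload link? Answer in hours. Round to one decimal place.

5.6 hours

Audio: 96 kbps = 0.096 Mbps.
documentary: 12.596 Mbps × 6420 s = 80866.3 Mb
music video: 32.096 Mbps × 416 s = 13351.9 Mb
dashcam clip: 11.296 Mbps × 2520 s = 28465.9 Mb
concert recording: 35.096 Mbps × 5160 s = 181095.4 Mb
Total: 303779.5 Mb = 37972.4 MB.
At 15 Mbps: 303779.5 / 15 = 20252 s ≈ 5.63 hours.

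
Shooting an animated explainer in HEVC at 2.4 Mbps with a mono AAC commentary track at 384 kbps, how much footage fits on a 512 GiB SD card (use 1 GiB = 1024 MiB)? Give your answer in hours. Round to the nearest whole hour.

Audio: 384 kbps = 0.384 Mbps.
Total bitrate: 2.4 + 0.384 = 2.784 Mbps.
Capacity: 512 GiB = 4,398,047 Mb.
Recording time: 4,398,047 / 2.784 = 1,579,758 s ≈ 439 hours.

439 hours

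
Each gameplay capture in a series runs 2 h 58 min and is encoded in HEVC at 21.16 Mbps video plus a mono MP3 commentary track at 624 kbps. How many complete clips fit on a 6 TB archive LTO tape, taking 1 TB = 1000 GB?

2 h 58 min = 178 min = 10680 s
Audio: 624 kbps = 0.624 Mbps.
Total bitrate: 21.784 Mbps.
Per item: 21.784 Mbps × 10680 s = 232,653 Mb = 29,082 MB.
Capacity: 6 TB = 48,000,000 Mb; 206.32 items → 206 complete.

206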